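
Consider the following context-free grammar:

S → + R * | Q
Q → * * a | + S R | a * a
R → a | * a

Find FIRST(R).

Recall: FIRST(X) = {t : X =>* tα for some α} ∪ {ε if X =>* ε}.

We compute FIRST(R) using the standard algorithm.
FIRST(Q) = {*, +, a}
FIRST(R) = {*, a}
FIRST(S) = {*, +, a}
Therefore, FIRST(R) = {*, a}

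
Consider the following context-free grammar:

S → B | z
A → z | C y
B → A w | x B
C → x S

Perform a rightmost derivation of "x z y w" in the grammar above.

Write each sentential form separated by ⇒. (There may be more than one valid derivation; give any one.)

S ⇒ B ⇒ A w ⇒ C y w ⇒ x S y w ⇒ x z y w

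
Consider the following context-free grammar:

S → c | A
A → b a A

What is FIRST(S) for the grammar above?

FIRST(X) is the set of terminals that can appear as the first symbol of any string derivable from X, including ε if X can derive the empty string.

We compute FIRST(S) using the standard algorithm.
FIRST(A) = {b}
FIRST(S) = {b, c}
Therefore, FIRST(S) = {b, c}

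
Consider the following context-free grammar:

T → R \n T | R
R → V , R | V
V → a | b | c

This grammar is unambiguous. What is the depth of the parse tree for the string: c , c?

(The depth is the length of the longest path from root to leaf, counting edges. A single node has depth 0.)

4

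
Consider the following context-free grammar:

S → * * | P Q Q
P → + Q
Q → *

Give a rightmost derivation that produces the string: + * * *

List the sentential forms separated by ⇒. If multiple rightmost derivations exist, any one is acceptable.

S ⇒ P Q Q ⇒ P Q * ⇒ P * * ⇒ + Q * * ⇒ + * * *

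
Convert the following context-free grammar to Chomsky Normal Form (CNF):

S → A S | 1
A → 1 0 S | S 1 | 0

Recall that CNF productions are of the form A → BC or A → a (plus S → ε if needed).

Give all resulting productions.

S → 1; T1 → 1; T0 → 0; A → 0; S → A S; A → T1 X0; X0 → T0 S; A → S T1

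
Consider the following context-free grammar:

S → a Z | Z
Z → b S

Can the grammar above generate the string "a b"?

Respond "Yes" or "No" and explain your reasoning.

No - no valid derivation exists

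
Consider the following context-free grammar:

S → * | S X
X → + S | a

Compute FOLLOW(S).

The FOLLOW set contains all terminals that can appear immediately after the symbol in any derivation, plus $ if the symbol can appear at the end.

We compute FOLLOW(S) using the standard algorithm.
FOLLOW(S) starts with {$}.
FIRST(S) = {*}
FIRST(X) = {+, a}
FOLLOW(S) = {$, +, a}
FOLLOW(X) = {$, +, a}
Therefore, FOLLOW(S) = {$, +, a}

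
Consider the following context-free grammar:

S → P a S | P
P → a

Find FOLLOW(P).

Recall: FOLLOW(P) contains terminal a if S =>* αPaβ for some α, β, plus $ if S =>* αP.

We compute FOLLOW(P) using the standard algorithm.
FOLLOW(S) starts with {$}.
FIRST(P) = {a}
FIRST(S) = {a}
FOLLOW(P) = {$, a}
FOLLOW(S) = {$}
Therefore, FOLLOW(P) = {$, a}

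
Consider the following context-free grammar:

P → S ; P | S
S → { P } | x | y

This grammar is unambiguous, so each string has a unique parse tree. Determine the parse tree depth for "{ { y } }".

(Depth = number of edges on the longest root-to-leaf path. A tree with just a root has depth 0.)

6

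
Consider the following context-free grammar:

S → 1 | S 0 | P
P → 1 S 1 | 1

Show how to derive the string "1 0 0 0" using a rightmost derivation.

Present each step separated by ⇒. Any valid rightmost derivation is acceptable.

S ⇒ S 0 ⇒ S 0 0 ⇒ S 0 0 0 ⇒ 1 0 0 0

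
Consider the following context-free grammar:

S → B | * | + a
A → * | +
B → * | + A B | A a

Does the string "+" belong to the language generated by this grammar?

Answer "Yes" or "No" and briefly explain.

No - no valid derivation exists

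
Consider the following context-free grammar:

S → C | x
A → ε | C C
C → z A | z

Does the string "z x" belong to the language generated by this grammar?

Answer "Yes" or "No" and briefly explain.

No - no valid derivation exists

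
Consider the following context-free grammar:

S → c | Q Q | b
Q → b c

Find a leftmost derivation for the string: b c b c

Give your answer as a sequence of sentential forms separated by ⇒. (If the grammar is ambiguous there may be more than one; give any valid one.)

S ⇒ Q Q ⇒ b c Q ⇒ b c b c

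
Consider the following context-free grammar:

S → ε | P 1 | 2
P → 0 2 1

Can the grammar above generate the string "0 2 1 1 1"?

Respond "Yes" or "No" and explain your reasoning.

No - no valid derivation exists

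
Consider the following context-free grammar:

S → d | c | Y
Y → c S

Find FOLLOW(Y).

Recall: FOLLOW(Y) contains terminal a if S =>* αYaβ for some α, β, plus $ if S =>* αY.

We compute FOLLOW(Y) using the standard algorithm.
FOLLOW(S) starts with {$}.
FIRST(S) = {c, d}
FIRST(Y) = {c}
FOLLOW(S) = {$}
FOLLOW(Y) = {$}
Therefore, FOLLOW(Y) = {$}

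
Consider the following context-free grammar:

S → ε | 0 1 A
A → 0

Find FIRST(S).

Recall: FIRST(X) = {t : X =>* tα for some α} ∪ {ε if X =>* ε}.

We compute FIRST(S) using the standard algorithm.
FIRST(A) = {0}
FIRST(S) = {0, ε}
Therefore, FIRST(S) = {0, ε}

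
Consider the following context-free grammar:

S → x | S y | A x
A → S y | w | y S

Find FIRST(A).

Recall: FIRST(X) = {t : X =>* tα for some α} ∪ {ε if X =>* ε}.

We compute FIRST(A) using the standard algorithm.
FIRST(A) = {w, x, y}
FIRST(S) = {w, x, y}
Therefore, FIRST(A) = {w, x, y}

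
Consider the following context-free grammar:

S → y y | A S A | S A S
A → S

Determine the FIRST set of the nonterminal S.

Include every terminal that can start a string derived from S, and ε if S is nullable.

We compute FIRST(S) using the standard algorithm.
FIRST(A) = {y}
FIRST(S) = {y}
Therefore, FIRST(S) = {y}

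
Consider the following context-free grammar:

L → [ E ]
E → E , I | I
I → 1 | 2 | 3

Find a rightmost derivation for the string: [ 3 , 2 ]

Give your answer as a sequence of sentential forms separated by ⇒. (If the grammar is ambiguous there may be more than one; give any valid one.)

L ⇒ [ E ] ⇒ [ E , I ] ⇒ [ E , 2 ] ⇒ [ I , 2 ] ⇒ [ 3 , 2 ]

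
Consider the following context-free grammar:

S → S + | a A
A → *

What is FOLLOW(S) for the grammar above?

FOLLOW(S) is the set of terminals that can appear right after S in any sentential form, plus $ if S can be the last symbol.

We compute FOLLOW(S) using the standard algorithm.
FOLLOW(S) starts with {$}.
FIRST(A) = {*}
FIRST(S) = {a}
FOLLOW(A) = {$, +}
FOLLOW(S) = {$, +}
Therefore, FOLLOW(S) = {$, +}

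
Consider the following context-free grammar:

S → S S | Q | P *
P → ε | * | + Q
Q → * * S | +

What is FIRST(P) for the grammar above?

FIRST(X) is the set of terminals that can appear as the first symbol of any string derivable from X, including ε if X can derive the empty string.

We compute FIRST(P) using the standard algorithm.
FIRST(P) = {*, +, ε}
FIRST(Q) = {*, +}
FIRST(S) = {*, +}
Therefore, FIRST(P) = {*, +, ε}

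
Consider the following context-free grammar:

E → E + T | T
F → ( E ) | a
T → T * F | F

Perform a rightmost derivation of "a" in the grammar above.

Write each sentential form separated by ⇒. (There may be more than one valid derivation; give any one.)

E ⇒ T ⇒ F ⇒ a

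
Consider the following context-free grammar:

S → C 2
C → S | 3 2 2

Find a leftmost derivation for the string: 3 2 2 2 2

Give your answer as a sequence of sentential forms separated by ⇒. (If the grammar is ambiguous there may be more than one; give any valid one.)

S ⇒ C 2 ⇒ S 2 ⇒ C 2 2 ⇒ 3 2 2 2 2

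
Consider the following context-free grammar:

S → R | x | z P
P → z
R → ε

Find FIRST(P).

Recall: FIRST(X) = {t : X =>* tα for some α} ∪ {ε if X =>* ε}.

We compute FIRST(P) using the standard algorithm.
FIRST(P) = {z}
FIRST(R) = {ε}
FIRST(S) = {x, z, ε}
Therefore, FIRST(P) = {z}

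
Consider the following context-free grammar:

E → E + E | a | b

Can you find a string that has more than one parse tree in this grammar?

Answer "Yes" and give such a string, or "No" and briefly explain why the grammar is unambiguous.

Yes - the string 'a + a + a + b + b' has two distinct parse trees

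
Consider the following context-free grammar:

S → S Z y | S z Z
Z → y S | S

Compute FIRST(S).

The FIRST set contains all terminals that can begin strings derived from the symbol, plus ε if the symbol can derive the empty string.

We compute FIRST(S) using the standard algorithm.
FIRST(S) = {}
FIRST(Z) = {y}
Therefore, FIRST(S) = {}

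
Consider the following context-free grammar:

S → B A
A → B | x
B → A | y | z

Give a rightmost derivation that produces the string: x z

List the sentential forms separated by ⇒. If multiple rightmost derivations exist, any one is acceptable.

S ⇒ B A ⇒ B B ⇒ B z ⇒ A z ⇒ x z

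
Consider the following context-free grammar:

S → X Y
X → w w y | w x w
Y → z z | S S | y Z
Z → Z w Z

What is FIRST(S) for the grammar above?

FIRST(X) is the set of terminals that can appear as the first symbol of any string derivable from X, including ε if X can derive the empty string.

We compute FIRST(S) using the standard algorithm.
FIRST(S) = {w}
FIRST(X) = {w}
FIRST(Y) = {w, y, z}
FIRST(Z) = {}
Therefore, FIRST(S) = {w}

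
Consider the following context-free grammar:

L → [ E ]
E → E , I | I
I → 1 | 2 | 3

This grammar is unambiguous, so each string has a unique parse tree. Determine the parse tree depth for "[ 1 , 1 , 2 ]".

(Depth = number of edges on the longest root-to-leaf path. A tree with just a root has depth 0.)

5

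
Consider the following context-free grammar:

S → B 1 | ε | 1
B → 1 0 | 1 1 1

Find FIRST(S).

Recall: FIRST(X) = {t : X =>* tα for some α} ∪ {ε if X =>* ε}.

We compute FIRST(S) using the standard algorithm.
FIRST(B) = {1}
FIRST(S) = {1, ε}
Therefore, FIRST(S) = {1, ε}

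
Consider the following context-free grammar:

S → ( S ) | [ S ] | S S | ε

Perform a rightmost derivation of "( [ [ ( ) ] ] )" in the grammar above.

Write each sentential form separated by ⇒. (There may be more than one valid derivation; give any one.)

S ⇒ ( S ) ⇒ ( [ S ] ) ⇒ ( [ [ S ] ] ) ⇒ ( [ [ ( S ) ] ] ) ⇒ ( [ [ ( ) ] ] )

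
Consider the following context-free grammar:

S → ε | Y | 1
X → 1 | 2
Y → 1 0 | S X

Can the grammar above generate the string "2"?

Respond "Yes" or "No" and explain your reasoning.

Yes - a valid derivation exists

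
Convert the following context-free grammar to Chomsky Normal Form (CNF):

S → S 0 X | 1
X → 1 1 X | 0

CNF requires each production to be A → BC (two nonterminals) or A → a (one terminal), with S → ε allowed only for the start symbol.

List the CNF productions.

T0 → 0; S → 1; T1 → 1; X → 0; S → S X0; X0 → T0 X; X → T1 X1; X1 → T1 X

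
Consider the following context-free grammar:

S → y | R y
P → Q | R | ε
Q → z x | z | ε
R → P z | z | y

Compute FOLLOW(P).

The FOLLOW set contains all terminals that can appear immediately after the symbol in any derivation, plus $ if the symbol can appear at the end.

We compute FOLLOW(P) using the standard algorithm.
FOLLOW(S) starts with {$}.
FIRST(P) = {y, z, ε}
FIRST(Q) = {z, ε}
FIRST(R) = {y, z}
FIRST(S) = {y, z}
FOLLOW(P) = {z}
FOLLOW(Q) = {z}
FOLLOW(R) = {y, z}
FOLLOW(S) = {$}
Therefore, FOLLOW(P) = {z}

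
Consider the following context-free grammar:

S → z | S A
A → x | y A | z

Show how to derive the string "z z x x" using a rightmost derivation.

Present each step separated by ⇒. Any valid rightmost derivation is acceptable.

S ⇒ S A ⇒ S x ⇒ S A x ⇒ S x x ⇒ S A x x ⇒ S z x x ⇒ z z x x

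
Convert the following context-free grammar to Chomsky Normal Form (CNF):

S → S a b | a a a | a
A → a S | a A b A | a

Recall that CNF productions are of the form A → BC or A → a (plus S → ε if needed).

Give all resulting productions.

TA → a; TB → b; S → a; A → a; S → S X0; X0 → TA TB; S → TA X1; X1 → TA TA; A → TA S; A → TA X2; X2 → A X3; X3 → TB A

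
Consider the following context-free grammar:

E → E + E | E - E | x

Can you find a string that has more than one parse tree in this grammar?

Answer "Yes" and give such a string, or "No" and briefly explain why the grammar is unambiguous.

Yes - the string 'x + x - x + x' has two distinct parse trees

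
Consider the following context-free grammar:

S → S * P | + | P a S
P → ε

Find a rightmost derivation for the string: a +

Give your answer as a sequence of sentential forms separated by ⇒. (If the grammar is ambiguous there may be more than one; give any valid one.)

S ⇒ P a S ⇒ P a + ⇒ a +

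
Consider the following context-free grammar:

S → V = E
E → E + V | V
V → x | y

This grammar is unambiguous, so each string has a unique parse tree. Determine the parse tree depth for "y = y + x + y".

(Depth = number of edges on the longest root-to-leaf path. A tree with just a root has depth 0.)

5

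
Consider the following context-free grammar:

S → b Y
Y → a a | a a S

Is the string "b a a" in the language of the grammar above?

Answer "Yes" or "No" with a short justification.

Yes - a valid derivation exists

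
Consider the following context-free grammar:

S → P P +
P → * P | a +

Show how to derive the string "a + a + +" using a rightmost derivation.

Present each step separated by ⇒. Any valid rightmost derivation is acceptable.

S ⇒ P P + ⇒ P a + + ⇒ a + a + +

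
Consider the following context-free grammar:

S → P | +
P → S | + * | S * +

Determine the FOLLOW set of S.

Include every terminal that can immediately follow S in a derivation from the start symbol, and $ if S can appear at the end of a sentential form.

We compute FOLLOW(S) using the standard algorithm.
FOLLOW(S) starts with {$}.
FIRST(P) = {+}
FIRST(S) = {+}
FOLLOW(P) = {$, *}
FOLLOW(S) = {$, *}
Therefore, FOLLOW(S) = {$, *}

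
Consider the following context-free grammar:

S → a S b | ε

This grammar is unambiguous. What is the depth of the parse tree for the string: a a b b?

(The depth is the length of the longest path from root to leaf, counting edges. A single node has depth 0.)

3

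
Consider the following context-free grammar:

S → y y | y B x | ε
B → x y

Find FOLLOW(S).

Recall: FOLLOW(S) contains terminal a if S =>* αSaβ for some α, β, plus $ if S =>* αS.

We compute FOLLOW(S) using the standard algorithm.
FOLLOW(S) starts with {$}.
FIRST(B) = {x}
FIRST(S) = {y, ε}
FOLLOW(B) = {x}
FOLLOW(S) = {$}
Therefore, FOLLOW(S) = {$}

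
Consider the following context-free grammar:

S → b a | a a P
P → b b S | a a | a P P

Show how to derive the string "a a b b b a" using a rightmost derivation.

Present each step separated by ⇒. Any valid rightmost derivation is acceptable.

S ⇒ a a P ⇒ a a b b S ⇒ a a b b b a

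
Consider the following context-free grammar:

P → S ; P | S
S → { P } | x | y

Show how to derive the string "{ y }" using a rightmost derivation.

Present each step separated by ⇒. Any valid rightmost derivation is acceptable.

P ⇒ S ⇒ { P } ⇒ { S } ⇒ { y }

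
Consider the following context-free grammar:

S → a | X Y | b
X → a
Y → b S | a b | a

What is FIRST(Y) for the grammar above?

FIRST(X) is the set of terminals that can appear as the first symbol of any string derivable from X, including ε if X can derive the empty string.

We compute FIRST(Y) using the standard algorithm.
FIRST(S) = {a, b}
FIRST(X) = {a}
FIRST(Y) = {a, b}
Therefore, FIRST(Y) = {a, b}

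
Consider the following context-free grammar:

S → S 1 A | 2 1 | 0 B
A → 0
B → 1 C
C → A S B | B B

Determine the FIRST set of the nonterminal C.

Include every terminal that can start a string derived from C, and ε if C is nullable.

We compute FIRST(C) using the standard algorithm.
FIRST(A) = {0}
FIRST(B) = {1}
FIRST(C) = {0, 1}
FIRST(S) = {0, 2}
Therefore, FIRST(C) = {0, 1}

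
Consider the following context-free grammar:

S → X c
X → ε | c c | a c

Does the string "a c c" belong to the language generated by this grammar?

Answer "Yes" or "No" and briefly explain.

Yes - a valid derivation exists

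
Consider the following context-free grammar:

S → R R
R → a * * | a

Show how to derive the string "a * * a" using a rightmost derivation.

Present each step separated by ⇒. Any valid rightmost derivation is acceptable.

S ⇒ R R ⇒ R a ⇒ a * * a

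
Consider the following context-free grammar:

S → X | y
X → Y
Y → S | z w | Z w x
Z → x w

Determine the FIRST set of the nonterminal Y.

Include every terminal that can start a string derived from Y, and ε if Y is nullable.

We compute FIRST(Y) using the standard algorithm.
FIRST(S) = {x, y, z}
FIRST(X) = {x, y, z}
FIRST(Y) = {x, y, z}
FIRST(Z) = {x}
Therefore, FIRST(Y) = {x, y, z}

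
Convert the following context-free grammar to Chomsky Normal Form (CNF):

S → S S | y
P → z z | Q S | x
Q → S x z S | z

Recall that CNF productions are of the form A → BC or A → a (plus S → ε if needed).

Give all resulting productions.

S → y; TZ → z; P → x; TX → x; Q → z; S → S S; P → TZ TZ; P → Q S; Q → S X0; X0 → TX X1; X1 → TZ S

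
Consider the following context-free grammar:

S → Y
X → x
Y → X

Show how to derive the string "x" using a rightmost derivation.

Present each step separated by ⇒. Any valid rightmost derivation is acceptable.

S ⇒ Y ⇒ X ⇒ x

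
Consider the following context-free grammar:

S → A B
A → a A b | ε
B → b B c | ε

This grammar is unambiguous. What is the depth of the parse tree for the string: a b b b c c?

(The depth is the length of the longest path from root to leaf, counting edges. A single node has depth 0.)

4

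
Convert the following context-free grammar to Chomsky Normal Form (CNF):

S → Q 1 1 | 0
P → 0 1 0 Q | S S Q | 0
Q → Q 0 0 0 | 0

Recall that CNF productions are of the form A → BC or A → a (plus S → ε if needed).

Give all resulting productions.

T1 → 1; S → 0; T0 → 0; P → 0; Q → 0; S → Q X0; X0 → T1 T1; P → T0 X1; X1 → T1 X2; X2 → T0 Q; P → S X3; X3 → S Q; Q → Q X4; X4 → T0 X5; X5 → T0 T0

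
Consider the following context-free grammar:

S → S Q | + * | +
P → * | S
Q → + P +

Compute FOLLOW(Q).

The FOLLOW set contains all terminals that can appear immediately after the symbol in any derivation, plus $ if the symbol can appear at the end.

We compute FOLLOW(Q) using the standard algorithm.
FOLLOW(S) starts with {$}.
FIRST(P) = {*, +}
FIRST(Q) = {+}
FIRST(S) = {+}
FOLLOW(P) = {+}
FOLLOW(Q) = {$, +}
FOLLOW(S) = {$, +}
Therefore, FOLLOW(Q) = {$, +}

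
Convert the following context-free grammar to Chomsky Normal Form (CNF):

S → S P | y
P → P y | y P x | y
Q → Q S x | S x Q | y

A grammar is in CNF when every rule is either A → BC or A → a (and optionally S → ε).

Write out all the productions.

S → y; TY → y; TX → x; P → y; Q → y; S → S P; P → P TY; P → TY X0; X0 → P TX; Q → Q X1; X1 → S TX; Q → S X2; X2 → TX Q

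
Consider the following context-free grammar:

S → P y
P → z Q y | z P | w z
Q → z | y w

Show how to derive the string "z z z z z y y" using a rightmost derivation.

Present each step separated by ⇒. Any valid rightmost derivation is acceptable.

S ⇒ P y ⇒ z P y ⇒ z z P y ⇒ z z z P y ⇒ z z z z Q y y ⇒ z z z z z y y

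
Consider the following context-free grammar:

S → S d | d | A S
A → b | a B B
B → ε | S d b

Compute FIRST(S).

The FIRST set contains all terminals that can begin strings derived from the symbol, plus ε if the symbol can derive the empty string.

We compute FIRST(S) using the standard algorithm.
FIRST(A) = {a, b}
FIRST(B) = {a, b, d, ε}
FIRST(S) = {a, b, d}
Therefore, FIRST(S) = {a, b, d}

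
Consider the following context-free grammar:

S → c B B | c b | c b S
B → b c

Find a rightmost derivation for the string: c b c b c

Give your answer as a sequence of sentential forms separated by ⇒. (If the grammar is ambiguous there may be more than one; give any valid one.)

S ⇒ c B B ⇒ c B b c ⇒ c b c b c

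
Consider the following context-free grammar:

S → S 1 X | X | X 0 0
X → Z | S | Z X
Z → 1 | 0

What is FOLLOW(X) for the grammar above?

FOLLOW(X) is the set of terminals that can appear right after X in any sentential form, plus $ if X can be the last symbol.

We compute FOLLOW(X) using the standard algorithm.
FOLLOW(S) starts with {$}.
FIRST(S) = {0, 1}
FIRST(X) = {0, 1}
FIRST(Z) = {0, 1}
FOLLOW(S) = {$, 0, 1}
FOLLOW(X) = {$, 0, 1}
FOLLOW(Z) = {$, 0, 1}
Therefore, FOLLOW(X) = {$, 0, 1}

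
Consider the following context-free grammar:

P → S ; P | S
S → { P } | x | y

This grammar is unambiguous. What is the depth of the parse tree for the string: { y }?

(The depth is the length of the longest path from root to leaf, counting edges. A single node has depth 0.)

4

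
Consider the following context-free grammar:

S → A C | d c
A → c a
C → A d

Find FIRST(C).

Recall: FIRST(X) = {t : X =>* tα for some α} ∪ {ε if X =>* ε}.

We compute FIRST(C) using the standard algorithm.
FIRST(A) = {c}
FIRST(C) = {c}
FIRST(S) = {c, d}
Therefore, FIRST(C) = {c}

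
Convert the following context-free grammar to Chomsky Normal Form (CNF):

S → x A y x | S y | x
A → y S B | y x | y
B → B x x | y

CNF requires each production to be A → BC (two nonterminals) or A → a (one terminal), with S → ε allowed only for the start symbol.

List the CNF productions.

TX → x; TY → y; S → x; A → y; B → y; S → TX X0; X0 → A X1; X1 → TY TX; S → S TY; A → TY X2; X2 → S B; A → TY TX; B → B X3; X3 → TX TX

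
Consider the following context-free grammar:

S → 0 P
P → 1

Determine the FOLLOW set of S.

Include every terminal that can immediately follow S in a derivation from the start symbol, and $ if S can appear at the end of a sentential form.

We compute FOLLOW(S) using the standard algorithm.
FOLLOW(S) starts with {$}.
FIRST(P) = {1}
FIRST(S) = {0}
FOLLOW(P) = {$}
FOLLOW(S) = {$}
Therefore, FOLLOW(S) = {$}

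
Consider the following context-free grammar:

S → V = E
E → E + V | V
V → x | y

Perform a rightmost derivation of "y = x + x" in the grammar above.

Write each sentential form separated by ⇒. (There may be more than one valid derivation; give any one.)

S ⇒ V = E ⇒ V = E + V ⇒ V = E + x ⇒ V = V + x ⇒ V = x + x ⇒ y = x + x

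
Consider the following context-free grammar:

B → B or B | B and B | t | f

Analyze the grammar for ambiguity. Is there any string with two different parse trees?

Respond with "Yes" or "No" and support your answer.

Yes - the string 'f and f or t and t or f' has two distinct parse trees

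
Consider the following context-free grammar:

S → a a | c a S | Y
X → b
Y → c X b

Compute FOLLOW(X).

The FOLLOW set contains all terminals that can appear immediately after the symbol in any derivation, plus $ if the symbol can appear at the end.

We compute FOLLOW(X) using the standard algorithm.
FOLLOW(S) starts with {$}.
FIRST(S) = {a, c}
FIRST(X) = {b}
FIRST(Y) = {c}
FOLLOW(S) = {$}
FOLLOW(X) = {b}
FOLLOW(Y) = {$}
Therefore, FOLLOW(X) = {b}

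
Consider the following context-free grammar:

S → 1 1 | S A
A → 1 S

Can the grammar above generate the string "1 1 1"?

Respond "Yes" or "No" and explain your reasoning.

No - no valid derivation exists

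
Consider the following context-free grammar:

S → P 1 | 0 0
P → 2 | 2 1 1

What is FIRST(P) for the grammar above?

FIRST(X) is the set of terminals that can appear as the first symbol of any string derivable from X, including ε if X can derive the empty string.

We compute FIRST(P) using the standard algorithm.
FIRST(P) = {2}
FIRST(S) = {0, 2}
Therefore, FIRST(P) = {2}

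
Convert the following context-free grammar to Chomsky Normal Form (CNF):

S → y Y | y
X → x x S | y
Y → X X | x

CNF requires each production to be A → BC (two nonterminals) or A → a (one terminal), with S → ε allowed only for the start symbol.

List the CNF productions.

TY → y; S → y; TX → x; X → y; Y → x; S → TY Y; X → TX X0; X0 → TX S; Y → X X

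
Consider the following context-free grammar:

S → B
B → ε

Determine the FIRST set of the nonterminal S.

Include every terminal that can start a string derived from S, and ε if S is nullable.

We compute FIRST(S) using the standard algorithm.
FIRST(B) = {ε}
FIRST(S) = {ε}
Therefore, FIRST(S) = {ε}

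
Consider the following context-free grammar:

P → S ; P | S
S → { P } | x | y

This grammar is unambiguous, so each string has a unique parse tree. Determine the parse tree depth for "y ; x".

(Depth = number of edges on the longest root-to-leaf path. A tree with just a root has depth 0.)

3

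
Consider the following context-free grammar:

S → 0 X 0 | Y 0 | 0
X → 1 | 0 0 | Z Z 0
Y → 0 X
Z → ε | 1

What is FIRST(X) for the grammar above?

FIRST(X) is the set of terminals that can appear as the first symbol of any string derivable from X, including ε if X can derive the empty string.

We compute FIRST(X) using the standard algorithm.
FIRST(S) = {0}
FIRST(X) = {0, 1}
FIRST(Y) = {0}
FIRST(Z) = {1, ε}
Therefore, FIRST(X) = {0, 1}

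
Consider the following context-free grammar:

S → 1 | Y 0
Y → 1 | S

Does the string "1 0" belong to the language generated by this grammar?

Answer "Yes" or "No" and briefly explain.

Yes - a valid derivation exists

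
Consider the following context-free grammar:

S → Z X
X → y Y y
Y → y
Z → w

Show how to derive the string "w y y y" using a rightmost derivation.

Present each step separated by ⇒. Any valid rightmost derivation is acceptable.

S ⇒ Z X ⇒ Z y Y y ⇒ Z y y y ⇒ w y y y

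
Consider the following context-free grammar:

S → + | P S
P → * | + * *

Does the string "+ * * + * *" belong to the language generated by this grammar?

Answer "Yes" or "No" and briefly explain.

No - no valid derivation exists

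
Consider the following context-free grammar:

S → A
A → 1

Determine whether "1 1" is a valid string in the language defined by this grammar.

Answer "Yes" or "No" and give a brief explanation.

No - no valid derivation exists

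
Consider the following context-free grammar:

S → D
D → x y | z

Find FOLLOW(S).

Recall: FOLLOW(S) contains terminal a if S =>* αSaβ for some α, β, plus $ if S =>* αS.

We compute FOLLOW(S) using the standard algorithm.
FOLLOW(S) starts with {$}.
FIRST(D) = {x, z}
FIRST(S) = {x, z}
FOLLOW(D) = {$}
FOLLOW(S) = {$}
Therefore, FOLLOW(S) = {$}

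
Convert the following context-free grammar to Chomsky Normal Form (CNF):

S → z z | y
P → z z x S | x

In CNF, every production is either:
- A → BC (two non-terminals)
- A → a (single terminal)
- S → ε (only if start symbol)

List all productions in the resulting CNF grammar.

TZ → z; S → y; TX → x; P → x; S → TZ TZ; P → TZ X0; X0 → TZ X1; X1 → TX S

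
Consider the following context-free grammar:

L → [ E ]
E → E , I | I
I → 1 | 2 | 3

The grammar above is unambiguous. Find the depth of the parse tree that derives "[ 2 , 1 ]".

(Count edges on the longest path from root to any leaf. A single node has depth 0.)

4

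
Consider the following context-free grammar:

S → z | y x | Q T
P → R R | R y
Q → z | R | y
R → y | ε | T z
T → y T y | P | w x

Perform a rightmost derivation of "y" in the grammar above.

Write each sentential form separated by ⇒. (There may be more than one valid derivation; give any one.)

S ⇒ Q T ⇒ Q P ⇒ Q R R ⇒ Q R ⇒ Q ⇒ y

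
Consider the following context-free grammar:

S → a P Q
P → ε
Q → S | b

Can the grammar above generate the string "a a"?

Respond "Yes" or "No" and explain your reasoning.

No - no valid derivation exists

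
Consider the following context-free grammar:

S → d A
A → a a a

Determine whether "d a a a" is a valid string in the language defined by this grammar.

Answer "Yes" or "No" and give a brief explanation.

Yes - a valid derivation exists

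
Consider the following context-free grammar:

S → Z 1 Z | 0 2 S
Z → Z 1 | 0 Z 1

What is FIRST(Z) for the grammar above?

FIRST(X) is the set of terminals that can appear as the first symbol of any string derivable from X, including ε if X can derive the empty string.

We compute FIRST(Z) using the standard algorithm.
FIRST(S) = {0}
FIRST(Z) = {0}
Therefore, FIRST(Z) = {0}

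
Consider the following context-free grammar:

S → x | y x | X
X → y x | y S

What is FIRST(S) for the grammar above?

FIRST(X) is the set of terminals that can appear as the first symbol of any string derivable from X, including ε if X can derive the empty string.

We compute FIRST(S) using the standard algorithm.
FIRST(S) = {x, y}
FIRST(X) = {y}
Therefore, FIRST(S) = {x, y}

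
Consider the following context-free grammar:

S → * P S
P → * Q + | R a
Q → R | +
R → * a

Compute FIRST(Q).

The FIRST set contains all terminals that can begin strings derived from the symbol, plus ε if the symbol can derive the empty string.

We compute FIRST(Q) using the standard algorithm.
FIRST(P) = {*}
FIRST(Q) = {*, +}
FIRST(R) = {*}
FIRST(S) = {*}
Therefore, FIRST(Q) = {*, +}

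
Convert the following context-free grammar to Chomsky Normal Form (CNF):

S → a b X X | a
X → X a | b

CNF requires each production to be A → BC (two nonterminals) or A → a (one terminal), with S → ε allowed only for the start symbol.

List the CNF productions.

TA → a; TB → b; S → a; X → b; S → TA X0; X0 → TB X1; X1 → X X; X → X TA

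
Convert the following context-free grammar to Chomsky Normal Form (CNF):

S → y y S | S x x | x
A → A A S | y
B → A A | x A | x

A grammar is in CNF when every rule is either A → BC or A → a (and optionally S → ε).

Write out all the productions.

TY → y; TX → x; S → x; A → y; B → x; S → TY X0; X0 → TY S; S → S X1; X1 → TX TX; A → A X2; X2 → A S; B → A A; B → TX A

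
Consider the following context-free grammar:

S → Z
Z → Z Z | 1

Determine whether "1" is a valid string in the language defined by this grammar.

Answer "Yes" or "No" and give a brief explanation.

Yes - a valid derivation exists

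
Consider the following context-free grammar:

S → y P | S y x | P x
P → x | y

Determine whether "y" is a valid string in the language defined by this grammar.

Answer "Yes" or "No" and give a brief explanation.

No - no valid derivation exists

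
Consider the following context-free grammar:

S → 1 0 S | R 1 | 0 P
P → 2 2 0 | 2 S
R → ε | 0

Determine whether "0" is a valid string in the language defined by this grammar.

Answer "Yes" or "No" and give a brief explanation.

No - no valid derivation exists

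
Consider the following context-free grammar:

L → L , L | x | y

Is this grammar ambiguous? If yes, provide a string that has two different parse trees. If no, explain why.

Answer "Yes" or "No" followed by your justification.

Yes - the string 'y , y , x , y' has two distinct leftmost derivations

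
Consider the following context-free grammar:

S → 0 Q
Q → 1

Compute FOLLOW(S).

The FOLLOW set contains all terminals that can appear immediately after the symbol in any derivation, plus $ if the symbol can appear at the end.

We compute FOLLOW(S) using the standard algorithm.
FOLLOW(S) starts with {$}.
FIRST(Q) = {1}
FIRST(S) = {0}
FOLLOW(Q) = {$}
FOLLOW(S) = {$}
Therefore, FOLLOW(S) = {$}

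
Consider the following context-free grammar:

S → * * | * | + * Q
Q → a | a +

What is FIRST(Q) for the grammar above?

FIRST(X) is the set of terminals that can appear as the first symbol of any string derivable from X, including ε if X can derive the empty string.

We compute FIRST(Q) using the standard algorithm.
FIRST(Q) = {a}
FIRST(S) = {*, +}
Therefore, FIRST(Q) = {a}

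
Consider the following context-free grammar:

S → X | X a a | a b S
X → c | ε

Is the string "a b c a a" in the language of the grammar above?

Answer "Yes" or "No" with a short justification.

Yes - a valid derivation exists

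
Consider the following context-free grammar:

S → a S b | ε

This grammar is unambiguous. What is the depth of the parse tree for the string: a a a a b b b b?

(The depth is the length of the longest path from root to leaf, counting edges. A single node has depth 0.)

5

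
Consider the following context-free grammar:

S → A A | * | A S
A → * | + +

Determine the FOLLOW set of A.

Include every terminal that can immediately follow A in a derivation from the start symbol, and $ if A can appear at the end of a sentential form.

We compute FOLLOW(A) using the standard algorithm.
FOLLOW(S) starts with {$}.
FIRST(A) = {*, +}
FIRST(S) = {*, +}
FOLLOW(A) = {$, *, +}
FOLLOW(S) = {$}
Therefore, FOLLOW(A) = {$, *, +}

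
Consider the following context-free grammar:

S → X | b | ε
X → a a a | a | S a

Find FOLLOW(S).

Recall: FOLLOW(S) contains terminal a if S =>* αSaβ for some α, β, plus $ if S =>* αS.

We compute FOLLOW(S) using the standard algorithm.
FOLLOW(S) starts with {$}.
FIRST(S) = {a, b, ε}
FIRST(X) = {a, b}
FOLLOW(S) = {$, a}
FOLLOW(X) = {$, a}
Therefore, FOLLOW(S) = {$, a}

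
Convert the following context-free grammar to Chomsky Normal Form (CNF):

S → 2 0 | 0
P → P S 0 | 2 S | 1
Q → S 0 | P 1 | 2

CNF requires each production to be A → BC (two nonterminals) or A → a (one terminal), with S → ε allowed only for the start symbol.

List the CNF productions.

T2 → 2; T0 → 0; S → 0; P → 1; T1 → 1; Q → 2; S → T2 T0; P → P X0; X0 → S T0; P → T2 S; Q → S T0; Q → P T1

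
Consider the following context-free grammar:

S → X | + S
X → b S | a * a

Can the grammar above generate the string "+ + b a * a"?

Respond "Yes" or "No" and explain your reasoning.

Yes - a valid derivation exists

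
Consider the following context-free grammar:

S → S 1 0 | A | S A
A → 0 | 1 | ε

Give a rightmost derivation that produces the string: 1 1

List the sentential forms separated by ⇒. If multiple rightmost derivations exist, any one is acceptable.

S ⇒ S A ⇒ S 1 ⇒ A 1 ⇒ 1 1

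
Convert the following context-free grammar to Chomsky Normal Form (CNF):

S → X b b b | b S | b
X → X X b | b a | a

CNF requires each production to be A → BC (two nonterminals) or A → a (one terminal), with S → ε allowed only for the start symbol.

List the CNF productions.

TB → b; S → b; TA → a; X → a; S → X X0; X0 → TB X1; X1 → TB TB; S → TB S; X → X X2; X2 → X TB; X → TB TA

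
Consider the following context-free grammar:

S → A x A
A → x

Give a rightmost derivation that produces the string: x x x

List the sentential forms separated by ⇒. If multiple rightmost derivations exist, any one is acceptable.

S ⇒ A x A ⇒ A x x ⇒ x x x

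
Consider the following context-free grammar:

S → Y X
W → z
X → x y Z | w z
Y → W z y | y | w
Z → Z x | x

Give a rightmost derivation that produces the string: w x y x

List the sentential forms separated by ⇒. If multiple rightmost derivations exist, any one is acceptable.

S ⇒ Y X ⇒ Y x y Z ⇒ Y x y x ⇒ w x y x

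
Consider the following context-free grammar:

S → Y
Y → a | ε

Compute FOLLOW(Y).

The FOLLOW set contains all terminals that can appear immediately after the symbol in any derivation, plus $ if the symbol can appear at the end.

We compute FOLLOW(Y) using the standard algorithm.
FOLLOW(S) starts with {$}.
FIRST(S) = {a, ε}
FIRST(Y) = {a, ε}
FOLLOW(S) = {$}
FOLLOW(Y) = {$}
Therefore, FOLLOW(Y) = {$}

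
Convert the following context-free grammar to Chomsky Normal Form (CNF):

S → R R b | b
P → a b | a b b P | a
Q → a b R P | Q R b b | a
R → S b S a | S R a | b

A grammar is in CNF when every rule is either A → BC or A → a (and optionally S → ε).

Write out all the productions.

TB → b; S → b; TA → a; P → a; Q → a; R → b; S → R X0; X0 → R TB; P → TA TB; P → TA X1; X1 → TB X2; X2 → TB P; Q → TA X3; X3 → TB X4; X4 → R P; Q → Q X5; X5 → R X6; X6 → TB TB; R → S X7; X7 → TB X8; X8 → S TA; R → S X9; X9 → R TA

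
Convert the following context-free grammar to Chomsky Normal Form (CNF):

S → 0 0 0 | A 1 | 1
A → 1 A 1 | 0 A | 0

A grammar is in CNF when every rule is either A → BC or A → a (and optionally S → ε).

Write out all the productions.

T0 → 0; T1 → 1; S → 1; A → 0; S → T0 X0; X0 → T0 T0; S → A T1; A → T1 X1; X1 → A T1; A → T0 A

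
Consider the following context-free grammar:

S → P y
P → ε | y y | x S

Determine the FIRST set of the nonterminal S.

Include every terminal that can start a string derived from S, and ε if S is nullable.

We compute FIRST(S) using the standard algorithm.
FIRST(P) = {x, y, ε}
FIRST(S) = {x, y}
Therefore, FIRST(S) = {x, y}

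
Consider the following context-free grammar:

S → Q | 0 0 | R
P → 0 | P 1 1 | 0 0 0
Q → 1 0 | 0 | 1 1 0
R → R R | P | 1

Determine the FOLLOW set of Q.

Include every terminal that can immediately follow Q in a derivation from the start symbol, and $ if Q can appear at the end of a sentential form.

We compute FOLLOW(Q) using the standard algorithm.
FOLLOW(S) starts with {$}.
FIRST(P) = {0}
FIRST(Q) = {0, 1}
FIRST(R) = {0, 1}
FIRST(S) = {0, 1}
FOLLOW(P) = {$, 0, 1}
FOLLOW(Q) = {$}
FOLLOW(R) = {$, 0, 1}
FOLLOW(S) = {$}
Therefore, FOLLOW(Q) = {$}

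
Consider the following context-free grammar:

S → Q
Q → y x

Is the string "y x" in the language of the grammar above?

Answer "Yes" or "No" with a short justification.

Yes - a valid derivation exists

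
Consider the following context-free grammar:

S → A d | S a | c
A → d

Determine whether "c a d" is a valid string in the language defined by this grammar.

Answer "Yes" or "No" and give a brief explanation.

No - no valid derivation exists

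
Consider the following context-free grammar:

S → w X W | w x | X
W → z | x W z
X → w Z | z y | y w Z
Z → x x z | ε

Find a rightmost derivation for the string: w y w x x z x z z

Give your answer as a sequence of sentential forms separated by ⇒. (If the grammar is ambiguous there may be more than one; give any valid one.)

S ⇒ w X W ⇒ w X x W z ⇒ w X x z z ⇒ w y w Z x z z ⇒ w y w x x z x z z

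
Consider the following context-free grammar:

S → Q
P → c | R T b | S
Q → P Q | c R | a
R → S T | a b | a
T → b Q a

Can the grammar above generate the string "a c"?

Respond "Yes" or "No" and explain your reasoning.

No - no valid derivation exists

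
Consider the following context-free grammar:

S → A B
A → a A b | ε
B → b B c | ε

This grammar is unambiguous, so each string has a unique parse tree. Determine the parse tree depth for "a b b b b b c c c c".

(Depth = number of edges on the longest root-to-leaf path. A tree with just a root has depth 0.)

6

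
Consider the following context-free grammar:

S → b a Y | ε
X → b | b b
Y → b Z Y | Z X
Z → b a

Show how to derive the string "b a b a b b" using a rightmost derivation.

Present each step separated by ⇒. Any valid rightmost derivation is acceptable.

S ⇒ b a Y ⇒ b a Z X ⇒ b a Z b b ⇒ b a b a b b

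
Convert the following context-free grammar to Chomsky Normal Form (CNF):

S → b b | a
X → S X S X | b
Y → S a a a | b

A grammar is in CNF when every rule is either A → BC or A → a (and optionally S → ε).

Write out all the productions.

TB → b; S → a; X → b; TA → a; Y → b; S → TB TB; X → S X0; X0 → X X1; X1 → S X; Y → S X2; X2 → TA X3; X3 → TA TA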